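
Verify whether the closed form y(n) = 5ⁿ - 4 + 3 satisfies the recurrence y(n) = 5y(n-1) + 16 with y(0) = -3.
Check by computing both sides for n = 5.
From the recurrence with y(0) = -3:
  y(0) = -3, y(1) = 1, y(2) = 21, y(3) = 121, y(4) = 621, y(5) = 3121
  so the recurrence gives y(5) = 3121.
From the proposed closed form y(n) = 5ⁿ - 4 + 3:
  y(5) = 3124.
The recurrence gives 3121 but the closed form gives 3124, so the closed form does not satisfy the recurrence.

No, the closed form is incorrect.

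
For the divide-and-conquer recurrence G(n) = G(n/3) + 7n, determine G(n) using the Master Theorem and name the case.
Master Theorem template: G(n) = a·G(n/b) + f(n).
Here: a=1, b=3, f(n)=7n
Compute log_b(a) = log_3(1) = 0.
f(n) = 7n = Ω(n^(0+ε)) with ε = 1, and the regularity condition holds (a·f(n/b) = (a/b^1)·f(n) with a/b^1 = 3^-1 < 1). Case 3: G(n) = Θ(f(n)) = Θ(n).

Case 3: G(n) = Θ(n)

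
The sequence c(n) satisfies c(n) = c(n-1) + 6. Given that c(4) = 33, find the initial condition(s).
c(4) = c(0) + 4·6, so c(0) = 33 - 24 = 9.

c(0) = 9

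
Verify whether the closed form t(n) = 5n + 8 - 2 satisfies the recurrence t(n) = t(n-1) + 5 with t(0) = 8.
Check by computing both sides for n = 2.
From the recurrence with t(0) = 8:
  t(0) = 8, t(1) = 13, t(2) = 18
  so the recurrence gives t(2) = 18.
From the proposed closed form t(n) = 5n + 8 - 2:
  t(2) = 16.
The recurrence gives 18 but the closed form gives 16, so the closed form does not satisfy the recurrence.

No, the closed form is incorrect.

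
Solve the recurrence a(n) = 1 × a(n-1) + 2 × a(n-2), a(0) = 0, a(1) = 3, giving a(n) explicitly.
Recurrence: a(n) = 1 × a(n-1) + 2 × a(n-2), initial: a(0) = 0, a(1) = 3.
Characteristic equation: r² - 1r - 2 = 0, which factors as (r - 2)(r + 1) = 0, so r = 2, -1. General solution a(n) = A·2ⁿ + B·(-1)ⁿ. From a(0) = 0: A + B = 0. From a(1) = 3: 2A - 1B = 3. Solving gives A = 1, B = -1.

a(n) = 2ⁿ - (-1)ⁿ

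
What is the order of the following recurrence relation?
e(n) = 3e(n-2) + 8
The order is the largest lag k for which e(n-k) appears. Here the deepest term is e(n-2) (the 8 term is non-homogeneous and does not affect the order), so the order is 2.

Order 2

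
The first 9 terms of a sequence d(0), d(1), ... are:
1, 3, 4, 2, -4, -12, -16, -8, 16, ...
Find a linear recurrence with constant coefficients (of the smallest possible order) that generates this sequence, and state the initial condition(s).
Look for the lowest-order linear relation among consecutive terms.
Observation: d(n) - 2·d(n-1) - (-2)·d(n-2) = 0 holds for the shown terms, and no order-1 relation d(n) = α·d(n-1) + β fits.
Check at n=3: 2·4 + (-2)·3 = 2. ✓

d(n) = 2d(n-1) - 2d(n-2), d(0) = 1, d(1) = 3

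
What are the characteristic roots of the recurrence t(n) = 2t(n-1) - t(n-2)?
Substitute t(n) = rⁿ and divide through by rⁿ⁻²: r² - 2r + 1 = 0
Factor: (r - 1)² = 0, so r = 1 (double root).
General solution: t(n) = (A + Bn)·1ⁿ

Characteristic: r² - 2r + 1 = 0, Roots: r = 1 (double root)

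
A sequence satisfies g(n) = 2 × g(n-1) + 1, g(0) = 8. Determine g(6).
Computing step by step:
g(0) = 8
g(1) = 2 × 8 + 1 = 17
g(2) = 2 × 17 + 1 = 35
g(3) = 2 × 35 + 1 = 71
g(4) = 2 × 71 + 1 = 143
g(5) = 2 × 143 + 1 = 287
g(6) = 2 × 287 + 1 = 575

575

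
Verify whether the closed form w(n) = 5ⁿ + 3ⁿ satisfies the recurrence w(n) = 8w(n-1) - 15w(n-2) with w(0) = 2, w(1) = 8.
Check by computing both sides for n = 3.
From the recurrence with w(0) = 2, w(1) = 8:
  w(0) = 2, w(1) = 8, w(2) = 34, w(3) = 152
  so the recurrence gives w(3) = 152.
From the proposed closed form w(n) = 5ⁿ + 3ⁿ:
  w(3) = 152.
Both sides give 152 at n = 3, and the initial condition(s) match, so the closed form is consistent.

Yes, the closed form is correct.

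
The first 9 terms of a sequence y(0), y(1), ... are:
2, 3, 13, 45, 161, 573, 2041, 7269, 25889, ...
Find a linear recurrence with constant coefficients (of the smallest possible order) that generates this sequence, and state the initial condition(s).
Look for the lowest-order linear relation among consecutive terms.
Observation: y(n) - 3·y(n-1) - (2)·y(n-2) = 0 holds for the shown terms, and no order-1 relation y(n) = α·y(n-1) + β fits.
Check at n=3: 3·13 + (2)·3 = 45. ✓

y(n) = 3y(n-1) + 2y(n-2), y(0) = 2, y(1) = 3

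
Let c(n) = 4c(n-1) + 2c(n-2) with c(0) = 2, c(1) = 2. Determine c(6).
Computing the sequence terms:
2, 2, 12, 52, 232, 1032, 4592

4592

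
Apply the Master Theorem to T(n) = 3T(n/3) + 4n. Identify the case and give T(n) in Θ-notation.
Master Theorem template: T(n) = a·T(n/b) + f(n).
Here: a=3, b=3, f(n)=4n
Compute log_b(a) = log_3(3) = 1.
f(n) = 4n = Θ(n). Case 2: T(n) = Θ(n log n).

Case 2: T(n) = Θ(n log n)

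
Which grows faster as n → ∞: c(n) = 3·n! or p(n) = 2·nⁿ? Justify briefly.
Comparing growth rates:
Growth-rate hierarchy: log n ≺ any polynomial ≺ any exponential cⁿ (c>1) ≺ n! ≺ nⁿ.
super-exponential nⁿ dominates factorial asymptotically.

p(n) grows faster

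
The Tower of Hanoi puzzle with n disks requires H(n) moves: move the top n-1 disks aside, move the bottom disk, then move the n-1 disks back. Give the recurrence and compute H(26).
Moving n disks = move the top n-1 disks aside (H(n-1) moves) + move the largest disk (1 move) + move the n-1 disks back on top (H(n-1) moves), so H(n) = 2H(n-1) + 1, with H(1) = 1 (a single disk takes one move).
First terms: 1, 3, 7, 15, 31, 63, … — each is one less than a power of 2. Indeed H(n) + 1 = 2(H(n-1) + 1) with H(1) + 1 = 2, so H(n) + 1 = 2ⁿ and H(n) = 2ⁿ - 1.
Hence H(26) = 2^26 - 1 = 67108864 - 1 = 67108863.

H(n) = 2H(n-1) + 1, H(1) = 1; H(26) = 67108863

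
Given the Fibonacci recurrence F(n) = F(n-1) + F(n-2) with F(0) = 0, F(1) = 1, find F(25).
Computing the sequence terms:
0, 1, 1, 2, 3, 5, 8, 13, 21, 34, 55, 89, 144, 233, 377, 610, 987, 1597, 2584, 4181, 6765, 10946, 17711, 28657, 46368, 75025

75025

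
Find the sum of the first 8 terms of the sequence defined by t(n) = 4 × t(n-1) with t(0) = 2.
Computing the sequence terms: 2, 8, 32, 128, 512, 2048, 8192, 32768
Adding these values together:

43690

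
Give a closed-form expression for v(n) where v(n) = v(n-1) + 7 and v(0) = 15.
Recurrence: v(n) = v(n-1) + 7, initial: v(0) = 15.
Each step adds 7, so v(n) = v(0) + 7n = 7n + 15.

v(n) = 7n + 15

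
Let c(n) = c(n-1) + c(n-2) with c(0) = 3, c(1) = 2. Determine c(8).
Computing the sequence terms:
3, 2, 5, 7, 12, 19, 31, 50, 81

81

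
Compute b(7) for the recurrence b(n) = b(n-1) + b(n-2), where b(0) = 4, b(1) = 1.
Computing the sequence terms:
4, 1, 5, 6, 11, 17, 28, 45

45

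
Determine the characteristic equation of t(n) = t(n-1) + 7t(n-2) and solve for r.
Substitute t(n) = rⁿ and divide through by rⁿ⁻²: r² - r - 7 = 0
Discriminant: 1² + 4·7 = 29, not a perfect square, so by the quadratic formula r = (1 ± √29)/2.
General solution: t(n) = A·r₁ⁿ + B·r₂ⁿ where r₁,r₂ = (1 ± √29)/2

Characteristic: r² - r - 7 = 0, Roots: r = (1 ± √29)/2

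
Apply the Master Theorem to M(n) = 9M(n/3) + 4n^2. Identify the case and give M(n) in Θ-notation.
Master Theorem template: M(n) = a·M(n/b) + f(n).
Here: a=9, b=3, f(n)=4n^2
Compute log_b(a) = log_3(9) = 2.
f(n) = 4n^2 = Θ(n^2). Case 2: M(n) = Θ(n^2 log n).

Case 2: M(n) = Θ(n^2 log n)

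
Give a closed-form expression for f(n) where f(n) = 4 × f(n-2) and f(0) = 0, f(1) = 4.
Recurrence: f(n) = 4 × f(n-2), initial: f(0) = 0, f(1) = 4.
Characteristic equation: r² - 4 = 0, which factors as (r - 2)(r + 2) = 0, so r = 2, -2. General solution f(n) = A·2ⁿ + B·(-2)ⁿ. From f(0) = 0: A + B = 0. From f(1) = 4: 2A - 2B = 4. Solving gives A = 1, B = -1.

f(n) = 2ⁿ - (-2)ⁿ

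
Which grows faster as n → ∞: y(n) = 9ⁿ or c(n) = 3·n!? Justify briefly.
Comparing growth rates:
Growth-rate hierarchy: log n ≺ any polynomial ≺ any exponential cⁿ (c>1) ≺ n! ≺ nⁿ.
factorial dominates exponential base 9 asymptotically.

c(n) grows faster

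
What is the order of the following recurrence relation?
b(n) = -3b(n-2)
The order is the largest lag k for which b(n-k) appears. Here the deepest term is b(n-2), so the order is 2.

Order 2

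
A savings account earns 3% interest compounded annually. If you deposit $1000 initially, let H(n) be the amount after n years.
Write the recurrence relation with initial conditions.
Each year the balance grows by 3%, i.e. is multiplied by 1 + 3/100 = 1.03, so H(n) = 1.03 × H(n-1). The initial deposit gives H(0) = 1000.
Unrolling gives the closed form H(n) = 1000 × (1.03)ⁿ.

H(n) = 1.03 × H(n-1), H(0) = 1000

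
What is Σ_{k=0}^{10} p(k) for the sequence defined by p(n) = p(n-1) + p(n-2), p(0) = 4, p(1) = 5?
Computing the sequence terms: 4, 5, 9, 14, 23, 37, 60, 97, 157, 254, 411
Adding these values together:

1071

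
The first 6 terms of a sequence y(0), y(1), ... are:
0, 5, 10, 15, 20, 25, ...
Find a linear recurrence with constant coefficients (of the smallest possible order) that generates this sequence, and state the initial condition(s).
Look for the lowest-order linear relation among consecutive terms.
Observation: consecutive differences are constant (= 5).
Check at n=2: 1·5 + 5 = 10. ✓

y(n) = y(n-1) + 5, y(0) = 0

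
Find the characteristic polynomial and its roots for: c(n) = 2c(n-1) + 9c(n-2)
Substitute c(n) = rⁿ and divide through by rⁿ⁻²: r² - 2r - 9 = 0
Discriminant: 2² + 4·9 = 40, not a perfect square, so by the quadratic formula r = (2 ± √40)/2.
General solution: c(n) = A·r₁ⁿ + B·r₂ⁿ where r₁,r₂ = (2 ± √40)/2

Characteristic: r² - 2r - 9 = 0, Roots: r = (2 ± √40)/2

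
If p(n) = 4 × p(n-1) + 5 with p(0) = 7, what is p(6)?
Computing step by step:
p(0) = 7
p(1) = 4 × 7 + 5 = 33
p(2) = 4 × 33 + 5 = 137
p(3) = 4 × 137 + 5 = 553
p(4) = 4 × 553 + 5 = 2217
p(5) = 4 × 2217 + 5 = 8873
p(6) = 4 × 8873 + 5 = 35497

35497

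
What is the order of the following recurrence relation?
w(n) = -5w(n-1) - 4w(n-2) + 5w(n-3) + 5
The order is the largest lag k for which w(n-k) appears. Here the deepest term is w(n-3) (the 5 term is non-homogeneous and does not affect the order), so the order is 3.

Order 3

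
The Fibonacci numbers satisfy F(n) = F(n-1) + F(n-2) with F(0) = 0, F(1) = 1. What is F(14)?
Computing the sequence terms:
0, 1, 1, 2, 3, 5, 8, 13, 21, 34, 55, 89, 144, 233, 377

377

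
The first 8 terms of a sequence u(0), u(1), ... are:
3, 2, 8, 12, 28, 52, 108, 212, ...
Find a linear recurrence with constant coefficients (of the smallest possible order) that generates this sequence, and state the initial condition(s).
Look for the lowest-order linear relation among consecutive terms.
Observation: u(n) - 1·u(n-1) - (2)·u(n-2) = 0 holds for the shown terms, and no order-1 relation u(n) = α·u(n-1) + β fits.
Check at n=3: 1·8 + (2)·2 = 12. ✓

u(n) = u(n-1) + 2u(n-2), u(0) = 3, u(1) = 2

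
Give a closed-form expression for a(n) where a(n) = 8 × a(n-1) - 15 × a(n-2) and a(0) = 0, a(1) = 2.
Recurrence: a(n) = 8 × a(n-1) - 15 × a(n-2), initial: a(0) = 0, a(1) = 2.
Characteristic equation: r² - 8r + 15 = 0, which factors as (r - 5)(r - 3) = 0, so r = 5, 3. General solution a(n) = A·5ⁿ + B·3ⁿ. From a(0) = 0: A + B = 0. From a(1) = 2: 5A + 3B = 2. Solving gives A = 1, B = -1.

a(n) = 5ⁿ - 3ⁿ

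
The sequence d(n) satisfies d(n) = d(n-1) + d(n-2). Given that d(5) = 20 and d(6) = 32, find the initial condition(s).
Work backwards using d(k) = d(k+2) - d(k+1):
d(4) = d(6) - d(5) = 32 - 20 = 12
d(3) = d(5) - d(4) = 20 - 12 = 8
d(2) = d(4) - d(3) = 12 - 8 = 4
d(1) = d(3) - d(2) = 8 - 4 = 4
d(0) = d(2) - d(1) = 4 - 4 = 0

d(0) = 0, d(1) = 4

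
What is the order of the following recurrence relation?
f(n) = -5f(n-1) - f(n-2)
The order is the largest lag k for which f(n-k) appears. Here the deepest term is f(n-2), so the order is 2.

Order 2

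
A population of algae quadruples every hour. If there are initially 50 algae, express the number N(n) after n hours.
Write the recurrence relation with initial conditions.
Each hour multiplies the count by 4, so the count after n hours depends only on the count after n-1 hours: N(n) = 4 × N(n-1). The starting count gives N(0) = 50.
Unrolling n times gives the closed form N(n) = 50 × 4ⁿ.

N(n) = 4 × N(n-1), N(0) = 50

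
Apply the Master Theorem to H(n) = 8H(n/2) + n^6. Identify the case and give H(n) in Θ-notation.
Master Theorem template: H(n) = a·H(n/b) + f(n).
Here: a=8, b=2, f(n)=n^6
Compute log_b(a) = log_2(8) = 3.
f(n) = n^6 = Ω(n^(3+ε)) with ε = 3, and the regularity condition holds (a·f(n/b) = (a/b^6)·f(n) with a/b^6 = 2^-3 < 1). Case 3: H(n) = Θ(f(n)) = Θ(n^6).

Case 3: H(n) = Θ(n^6)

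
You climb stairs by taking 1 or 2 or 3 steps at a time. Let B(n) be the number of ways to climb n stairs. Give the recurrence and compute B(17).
Condition on the size of the last step (1 to 3): before it there were n-1, …, n-3 stairs climbed, and these cases are disjoint, so B(n) = B(n-1) + B(n-2) + B(n-3) (order-3 linear recurrence).
Initial conditions by direct count (compositions of i into parts ≤ 3): B(1) = 1; B(2) = 2; B(3) = 4.
Iterating the recurrence: B(4) = 7, B(5) = 13, B(6) = 24, B(7) = 44, B(8) = 81, B(9) = 149, B(10) = 274, B(11) = 504, B(12) = 927, B(13) = 1705, B(14) = 3136, B(15) = 5768, B(16) = 10609, B(17) = 19513.

B(n) = B(n-1) + B(n-2) + B(n-3), B(1) = 1, B(2) = 2, B(3) = 4; B(17) = 19513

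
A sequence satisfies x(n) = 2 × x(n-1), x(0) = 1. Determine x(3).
Computing step by step:
x(0) = 1
x(1) = 2 × 1 = 2
x(2) = 2 × 2 = 4
x(3) = 2 × 4 = 8

8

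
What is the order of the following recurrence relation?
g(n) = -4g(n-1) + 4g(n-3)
The order is the largest lag k for which g(n-k) appears. Here the deepest term is g(n-3), so the order is 3.

Order 3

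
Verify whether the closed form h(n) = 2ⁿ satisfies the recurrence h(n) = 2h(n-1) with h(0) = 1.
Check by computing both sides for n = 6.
From the recurrence with h(0) = 1:
  h(0) = 1, h(1) = 2, h(2) = 4, h(3) = 8, h(4) = 16, h(5) = 32, h(6) = 64
  so the recurrence gives h(6) = 64.
From the proposed closed form h(n) = 2ⁿ:
  h(6) = 64.
Both sides give 64 at n = 6, and the initial condition(s) match, so the closed form is consistent.

Yes, the closed form is correct.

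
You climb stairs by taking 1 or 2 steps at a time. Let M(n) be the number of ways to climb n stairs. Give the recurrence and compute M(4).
Condition on the size of the last step (1 to 2): before it there were n-1, …, n-2 stairs climbed, and these cases are disjoint, so M(n) = M(n-1) + M(n-2) (Fibonacci-type sequence).
Initial conditions by direct count (compositions of i into parts ≤ 2): M(1) = 1; M(2) = 2.
Iterating the recurrence: M(3) = 3, M(4) = 5.

M(n) = M(n-1) + M(n-2), M(1) = 1, M(2) = 2; M(4) = 5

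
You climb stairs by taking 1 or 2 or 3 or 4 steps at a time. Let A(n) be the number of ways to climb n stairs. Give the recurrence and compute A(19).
Condition on the size of the last step (1 to 4): before it there were n-1, …, n-4 stairs climbed, and these cases are disjoint, so A(n) = A(n-1) + A(n-2) + A(n-3) + A(n-4) (order-4 linear recurrence).
Initial conditions by direct count (compositions of i into parts ≤ 4): A(1) = 1; A(2) = 2; A(3) = 4; A(4) = 8.
Iterating the recurrence: A(5) = 15, A(6) = 29, A(7) = 56, A(8) = 108, A(9) = 208, A(10) = 401, A(11) = 773, A(12) = 1490, A(13) = 2872, A(14) = 5536, A(15) = 10671, A(16) = 20569, A(17) = 39648, A(18) = 76424, A(19) = 147312.

A(n) = A(n-1) + A(n-2) + A(n-3) + A(n-4), A(1) = 1, A(2) = 2, A(3) = 4, A(4) = 8; A(19) = 147312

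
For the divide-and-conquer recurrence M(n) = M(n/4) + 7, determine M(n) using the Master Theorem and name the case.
Master Theorem template: M(n) = a·M(n/b) + f(n).
Here: a=1, b=4, f(n)=7
Compute log_b(a) = log_4(1) = 0.
f(n) = 7 = Θ(1). Case 2: M(n) = Θ(log n).

Case 2: M(n) = Θ(log n)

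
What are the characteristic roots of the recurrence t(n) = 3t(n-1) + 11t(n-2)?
Substitute t(n) = rⁿ and divide through by rⁿ⁻²: r² - 3r - 11 = 0
Discriminant: 3² + 4·11 = 53, not a perfect square, so by the quadratic formula r = (3 ± √53)/2.
General solution: t(n) = A·r₁ⁿ + B·r₂ⁿ where r₁,r₂ = (3 ± √53)/2

Characteristic: r² - 3r - 11 = 0, Roots: r = (3 ± √53)/2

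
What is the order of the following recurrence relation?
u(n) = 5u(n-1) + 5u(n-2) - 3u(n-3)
The order is the largest lag k for which u(n-k) appears. Here the deepest term is u(n-3), so the order is 3.

Order 3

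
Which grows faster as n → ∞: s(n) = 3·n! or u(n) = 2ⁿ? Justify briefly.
Comparing growth rates:
Growth-rate hierarchy: log n ≺ any polynomial ≺ any exponential cⁿ (c>1) ≺ n! ≺ nⁿ.
factorial dominates exponential base 2 asymptotically.

s(n) grows faster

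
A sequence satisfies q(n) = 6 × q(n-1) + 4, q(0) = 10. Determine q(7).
Computing step by step:
q(0) = 10
q(1) = 6 × 10 + 4 = 64
q(2) = 6 × 64 + 4 = 388
q(3) = 6 × 388 + 4 = 2332
q(4) = 6 × 2332 + 4 = 13996
q(5) = 6 × 13996 + 4 = 83980
q(6) = 6 × 83980 + 4 = 503884
q(7) = 6 × 503884 + 4 = 3023308

3023308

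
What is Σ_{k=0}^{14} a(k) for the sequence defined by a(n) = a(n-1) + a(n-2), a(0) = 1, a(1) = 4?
Computing the sequence terms: 1, 4, 5, 9, 14, 23, 37, 60, 97, 157, 254, 411, 665, 1076, 1741
Adding these values together:

4554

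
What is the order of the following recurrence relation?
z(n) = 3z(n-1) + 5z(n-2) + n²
The order is the largest lag k for which z(n-k) appears. Here the deepest term is z(n-2) (the n² term is non-homogeneous and does not affect the order), so the order is 2.

Order 2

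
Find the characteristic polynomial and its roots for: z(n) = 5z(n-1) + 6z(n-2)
Substitute z(n) = rⁿ and divide through by rⁿ⁻²: r² - 5r - 6 = 0
Factor: (r - 6)(r + 1) = 0, so r = 6, -1.
General solution: z(n) = A·6ⁿ + B·(-1)ⁿ

Characteristic: r² - 5r - 6 = 0, Roots: r = 6, -1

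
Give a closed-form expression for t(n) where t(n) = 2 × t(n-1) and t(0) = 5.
Recurrence: t(n) = 2 × t(n-1), initial: t(0) = 5.
Each term is 2 times the previous, so this is geometric with ratio 2. After n steps: t(n) = t(0)·2ⁿ = 5·2ⁿ.

t(n) = 5·2ⁿ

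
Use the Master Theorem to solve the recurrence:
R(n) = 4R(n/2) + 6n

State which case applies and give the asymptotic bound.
Master Theorem template: R(n) = a·R(n/b) + f(n).
Here: a=4, b=2, f(n)=6n
Compute log_b(a) = log_2(4) = 2.
f(n) = 6n = O(n^(2-ε)) with ε = 1. Case 1: R(n) = Θ(n^log_b(a)) = Θ(n^2).

Case 1: R(n) = Θ(n^2)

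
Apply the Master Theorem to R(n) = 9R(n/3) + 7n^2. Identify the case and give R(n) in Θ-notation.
Master Theorem template: R(n) = a·R(n/b) + f(n).
Here: a=9, b=3, f(n)=7n^2
Compute log_b(a) = log_3(9) = 2.
f(n) = 7n^2 = Θ(n^2). Case 2: R(n) = Θ(n^2 log n).

Case 2: R(n) = Θ(n^2 log n)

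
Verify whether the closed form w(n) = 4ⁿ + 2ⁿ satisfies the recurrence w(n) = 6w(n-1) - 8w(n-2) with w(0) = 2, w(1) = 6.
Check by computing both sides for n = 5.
From the recurrence with w(0) = 2, w(1) = 6:
  w(0) = 2, w(1) = 6, w(2) = 20, w(3) = 72, w(4) = 272, w(5) = 1056
  so the recurrence gives w(5) = 1056.
From the proposed closed form w(n) = 4ⁿ + 2ⁿ:
  w(5) = 1056.
Both sides give 1056 at n = 5, and the initial condition(s) match, so the closed form is consistent.

Yes, the closed form is correct.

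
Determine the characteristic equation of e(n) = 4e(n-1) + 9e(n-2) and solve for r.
Substitute e(n) = rⁿ and divide through by rⁿ⁻²: r² - 4r - 9 = 0
Discriminant: 4² + 4·9 = 52, not a perfect square, so by the quadratic formula r = (4 ± √52)/2.
General solution: e(n) = A·r₁ⁿ + B·r₂ⁿ where r₁,r₂ = (4 ± √52)/2

Characteristic: r² - 4r - 9 = 0, Roots: r = (4 ± √52)/2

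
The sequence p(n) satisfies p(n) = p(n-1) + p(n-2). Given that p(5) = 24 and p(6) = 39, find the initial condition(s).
Work backwards using p(k) = p(k+2) - p(k+1):
p(4) = p(6) - p(5) = 39 - 24 = 15
p(3) = p(5) - p(4) = 24 - 15 = 9
p(2) = p(4) - p(3) = 15 - 9 = 6
p(1) = p(3) - p(2) = 9 - 6 = 3
p(0) = p(2) - p(1) = 6 - 3 = 3

p(0) = 3, p(1) = 3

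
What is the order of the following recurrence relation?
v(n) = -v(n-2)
The order is the largest lag k for which v(n-k) appears. Here the deepest term is v(n-2), so the order is 2.

Order 2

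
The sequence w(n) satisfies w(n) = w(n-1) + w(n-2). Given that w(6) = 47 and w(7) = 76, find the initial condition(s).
Work backwards using w(k) = w(k+2) - w(k+1):
w(5) = w(7) - w(6) = 76 - 47 = 29
w(4) = w(6) - w(5) = 47 - 29 = 18
w(3) = w(5) - w(4) = 29 - 18 = 11
w(2) = w(4) - w(3) = 18 - 11 = 7
w(1) = w(3) - w(2) = 11 - 7 = 4
w(0) = w(2) - w(1) = 7 - 4 = 3

w(0) = 3, w(1) = 4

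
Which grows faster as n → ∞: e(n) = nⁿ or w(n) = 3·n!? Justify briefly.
Comparing growth rates:
Growth-rate hierarchy: log n ≺ any polynomial ≺ any exponential cⁿ (c>1) ≺ n! ≺ nⁿ.
super-exponential nⁿ dominates factorial asymptotically.

e(n) grows faster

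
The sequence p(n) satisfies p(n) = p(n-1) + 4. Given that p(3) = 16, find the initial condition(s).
p(3) = p(0) + 3·4, so p(0) = 16 - 12 = 4.

p(0) = 4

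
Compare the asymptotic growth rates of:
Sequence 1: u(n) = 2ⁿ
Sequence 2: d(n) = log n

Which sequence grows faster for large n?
Comparing growth rates:
Growth-rate hierarchy: log n ≺ any polynomial ≺ any exponential cⁿ (c>1) ≺ n! ≺ nⁿ.
exponential base 2 dominates logarithmic asymptotically.

u(n) grows faster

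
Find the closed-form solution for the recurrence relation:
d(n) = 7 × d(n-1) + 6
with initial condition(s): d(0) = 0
Recurrence: d(n) = 7 × d(n-1) + 6, initial: d(0) = 0.
Try d(n) = A·7ⁿ + C. Substituting: A·7ⁿ + C = 7(A·7ⁿ⁻¹ + C) + 6 = A·7ⁿ + 7C + 6, so C = 7C + 6, giving C = -1. Then d(0) = A - 1 = 0 gives A = 1.

d(n) = 7ⁿ - 1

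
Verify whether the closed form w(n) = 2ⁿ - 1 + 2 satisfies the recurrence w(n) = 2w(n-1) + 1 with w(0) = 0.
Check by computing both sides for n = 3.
From the recurrence with w(0) = 0:
  w(0) = 0, w(1) = 1, w(2) = 3, w(3) = 7
  so the recurrence gives w(3) = 7.
From the proposed closed form w(n) = 2ⁿ - 1 + 2:
  w(3) = 9.
The recurrence gives 7 but the closed form gives 9, so the closed form does not satisfy the recurrence.

No, the closed form is incorrect.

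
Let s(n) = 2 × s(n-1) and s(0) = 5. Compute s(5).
Computing step by step:
s(0) = 5
s(1) = 2 × 5 = 10
s(2) = 2 × 10 = 20
s(3) = 2 × 20 = 40
s(4) = 2 × 40 = 80
s(5) = 2 × 80 = 160

160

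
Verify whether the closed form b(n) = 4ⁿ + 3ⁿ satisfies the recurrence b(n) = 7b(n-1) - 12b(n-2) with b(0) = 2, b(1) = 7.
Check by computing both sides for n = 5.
From the recurrence with b(0) = 2, b(1) = 7:
  b(0) = 2, b(1) = 7, b(2) = 25, b(3) = 91, b(4) = 337, b(5) = 1267
  so the recurrence gives b(5) = 1267.
From the proposed closed form b(n) = 4ⁿ + 3ⁿ:
  b(5) = 1267.
Both sides give 1267 at n = 5, and the initial condition(s) match, so the closed form is consistent.

Yes, the closed form is correct.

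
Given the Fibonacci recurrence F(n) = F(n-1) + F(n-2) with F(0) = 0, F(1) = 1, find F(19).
Computing the sequence terms:
0, 1, 1, 2, 3, 5, 8, 13, 21, 34, 55, 89, 144, 233, 377, 610, 987, 1597, 2584, 4181

4181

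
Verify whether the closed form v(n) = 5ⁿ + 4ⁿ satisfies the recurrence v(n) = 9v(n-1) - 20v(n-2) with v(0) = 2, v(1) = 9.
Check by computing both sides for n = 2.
From the recurrence with v(0) = 2, v(1) = 9:
  v(0) = 2, v(1) = 9, v(2) = 41
  so the recurrence gives v(2) = 41.
From the proposed closed form v(n) = 5ⁿ + 4ⁿ:
  v(2) = 41.
Both sides give 41 at n = 2, and the initial condition(s) match, so the closed form is consistent.

Yes, the closed form is correct.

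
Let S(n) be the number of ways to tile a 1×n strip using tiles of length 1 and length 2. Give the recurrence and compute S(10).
Condition on the last tile: it has length 1 (leaving a 1×(n-1) strip) or length 2 (leaving a 1×(n-2) strip), so S(n) = S(n-1) + S(n-2) (order-2 linear recurrence).
For 0 ≤ i < 2 only unit tiles fit, so S(i) = 1.
Iterating the recurrence: S(2) = 2, S(3) = 3, S(4) = 5, S(5) = 8, S(6) = 13, S(7) = 21, S(8) = 34, S(9) = 55, S(10) = 89.

S(n) = S(n-1) + S(n-2), with S(i) = 1 for 0 ≤ i < 2; S(10) = 89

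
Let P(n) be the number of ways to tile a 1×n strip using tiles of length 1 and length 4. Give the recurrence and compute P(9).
Condition on the last tile: it has length 1 (leaving a 1×(n-1) strip) or length 4 (leaving a 1×(n-4) strip), so P(n) = P(n-1) + P(n-4) (order-4 linear recurrence).
For 0 ≤ i < 4 only unit tiles fit, so P(i) = 1.
Iterating the recurrence: P(4) = 2, P(5) = 3, P(6) = 4, P(7) = 5, P(8) = 7, P(9) = 10.

P(n) = P(n-1) + P(n-4), with P(i) = 1 for 0 ≤ i < 4; P(9) = 10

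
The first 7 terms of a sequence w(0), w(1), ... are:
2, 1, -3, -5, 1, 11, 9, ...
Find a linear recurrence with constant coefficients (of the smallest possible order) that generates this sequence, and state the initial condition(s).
Look for the lowest-order linear relation among consecutive terms.
Observation: w(n) - 1·w(n-1) - (-2)·w(n-2) = 0 holds for the shown terms, and no order-1 relation w(n) = α·w(n-1) + β fits.
Check at n=3: 1·-3 + (-2)·1 = -5. ✓

w(n) = w(n-1) - 2w(n-2), w(0) = 2, w(1) = 1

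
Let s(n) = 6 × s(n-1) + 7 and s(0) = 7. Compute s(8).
Computing step by step:
s(0) = 7
s(1) = 6 × 7 + 7 = 49
s(2) = 6 × 49 + 7 = 301
s(3) = 6 × 301 + 7 = 1813
s(4) = 6 × 1813 + 7 = 10885
s(5) = 6 × 10885 + 7 = 65317
s(6) = 6 × 65317 + 7 = 391909
s(7) = 6 × 391909 + 7 = 2351461
s(8) = 6 × 2351461 + 7 = 14108773

14108773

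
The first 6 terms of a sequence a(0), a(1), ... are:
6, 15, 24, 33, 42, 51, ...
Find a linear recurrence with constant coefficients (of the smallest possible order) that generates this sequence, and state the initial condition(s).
Look for the lowest-order linear relation among consecutive terms.
Observation: consecutive differences are constant (= 9).
Check at n=2: 1·15 + 9 = 24. ✓

a(n) = a(n-1) + 9, a(0) = 6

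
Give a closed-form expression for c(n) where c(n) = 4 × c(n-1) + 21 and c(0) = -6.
Recurrence: c(n) = 4 × c(n-1) + 21, initial: c(0) = -6.
Try c(n) = A·4ⁿ + C. Substituting: A·4ⁿ + C = 4(A·4ⁿ⁻¹ + C) + 21 = A·4ⁿ + 4C + 21, so C = 4C + 21, giving C = -7. Then c(0) = A - 7 = -6 gives A = 1.

c(n) = 4ⁿ - 7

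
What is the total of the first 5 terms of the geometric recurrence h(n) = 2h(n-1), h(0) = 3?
Computing the sequence terms: 3, 6, 12, 24, 48
Adding these values together:

93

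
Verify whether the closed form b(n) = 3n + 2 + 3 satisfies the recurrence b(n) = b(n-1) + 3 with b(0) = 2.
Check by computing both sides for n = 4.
From the recurrence with b(0) = 2:
  b(0) = 2, b(1) = 5, b(2) = 8, b(3) = 11, b(4) = 14
  so the recurrence gives b(4) = 14.
From the proposed closed form b(n) = 3n + 2 + 3:
  b(4) = 17.
The recurrence gives 14 but the closed form gives 17, so the closed form does not satisfy the recurrence.

No, the closed form is incorrect.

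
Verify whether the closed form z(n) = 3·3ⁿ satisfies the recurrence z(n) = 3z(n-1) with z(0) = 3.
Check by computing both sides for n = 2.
From the recurrence with z(0) = 3:
  z(0) = 3, z(1) = 9, z(2) = 27
  so the recurrence gives z(2) = 27.
From the proposed closed form z(n) = 3·3ⁿ:
  z(2) = 27.
Both sides give 27 at n = 2, and the initial condition(s) match, so the closed form is consistent.

Yes, the closed form is correct.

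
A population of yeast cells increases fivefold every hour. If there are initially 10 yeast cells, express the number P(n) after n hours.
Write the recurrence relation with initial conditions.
Each hour multiplies the count by 5, so the count after n hours depends only on the count after n-1 hours: P(n) = 5 × P(n-1). The starting count gives P(0) = 10.
Unrolling n times gives the closed form P(n) = 10 × 5ⁿ.

P(n) = 5 × P(n-1), P(0) = 10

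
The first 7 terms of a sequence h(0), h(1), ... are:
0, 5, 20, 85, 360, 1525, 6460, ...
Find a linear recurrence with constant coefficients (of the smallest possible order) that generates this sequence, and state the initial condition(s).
Look for the lowest-order linear relation among consecutive terms.
Observation: h(n) - 4·h(n-1) - (1)·h(n-2) = 0 holds for the shown terms, and no order-1 relation h(n) = α·h(n-1) + β fits.
Check at n=3: 4·20 + (1)·5 = 85. ✓

h(n) = 4h(n-1) + h(n-2), h(0) = 0, h(1) = 5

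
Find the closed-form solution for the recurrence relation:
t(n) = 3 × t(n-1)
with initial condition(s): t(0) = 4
Recurrence: t(n) = 3 × t(n-1), initial: t(0) = 4.
Each term is 3 times the previous, so this is geometric with ratio 3. After n steps: t(n) = t(0)·3ⁿ = 4·3ⁿ.

t(n) = 4·3ⁿ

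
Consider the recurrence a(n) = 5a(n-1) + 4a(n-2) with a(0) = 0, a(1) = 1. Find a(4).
Computing the sequence terms:
0, 1, 5, 29, 165

165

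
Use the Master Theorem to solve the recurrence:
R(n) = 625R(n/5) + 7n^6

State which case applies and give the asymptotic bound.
Master Theorem template: R(n) = a·R(n/b) + f(n).
Here: a=625, b=5, f(n)=7n^6
Compute log_b(a) = log_5(625) = 4.
f(n) = 7n^6 = Ω(n^(4+ε)) with ε = 2, and the regularity condition holds (a·f(n/b) = (a/b^6)·f(n) with a/b^6 = 5^-2 < 1). Case 3: R(n) = Θ(f(n)) = Θ(n^6).

Case 3: R(n) = Θ(n^6)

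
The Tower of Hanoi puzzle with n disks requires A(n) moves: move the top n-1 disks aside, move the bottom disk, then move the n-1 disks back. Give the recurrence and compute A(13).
Moving n disks = move the top n-1 disks aside (A(n-1) moves) + move the largest disk (1 move) + move the n-1 disks back on top (A(n-1) moves), so A(n) = 2A(n-1) + 1, with A(1) = 1 (a single disk takes one move).
First terms: 1, 3, 7, 15, 31, 63, … — each is one less than a power of 2. Indeed A(n) + 1 = 2(A(n-1) + 1) with A(1) + 1 = 2, so A(n) + 1 = 2ⁿ and A(n) = 2ⁿ - 1.
Hence A(13) = 2^13 - 1 = 8192 - 1 = 8191.

A(n) = 2A(n-1) + 1, A(1) = 1; A(13) = 8191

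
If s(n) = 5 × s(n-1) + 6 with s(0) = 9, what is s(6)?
Computing step by step:
s(0) = 9
s(1) = 5 × 9 + 6 = 51
s(2) = 5 × 51 + 6 = 261
s(3) = 5 × 261 + 6 = 1311
s(4) = 5 × 1311 + 6 = 6561
s(5) = 5 × 6561 + 6 = 32811
s(6) = 5 × 32811 + 6 = 164061

164061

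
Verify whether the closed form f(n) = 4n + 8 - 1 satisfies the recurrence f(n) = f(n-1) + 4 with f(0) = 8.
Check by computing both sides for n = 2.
From the recurrence with f(0) = 8:
  f(0) = 8, f(1) = 12, f(2) = 16
  so the recurrence gives f(2) = 16.
From the proposed closed form f(n) = 4n + 8 - 1:
  f(2) = 15.
The recurrence gives 16 but the closed form gives 15, so the closed form does not satisfy the recurrence.

No, the closed form is incorrect.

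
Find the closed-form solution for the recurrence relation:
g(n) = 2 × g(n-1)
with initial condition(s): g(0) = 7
Recurrence: g(n) = 2 × g(n-1), initial: g(0) = 7.
Each term is 2 times the previous, so this is geometric with ratio 2. After n steps: g(n) = g(0)·2ⁿ = 7·2ⁿ.

g(n) = 7·2ⁿ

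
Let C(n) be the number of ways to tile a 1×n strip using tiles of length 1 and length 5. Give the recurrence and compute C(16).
Condition on the last tile: it has length 1 (leaving a 1×(n-1) strip) or length 5 (leaving a 1×(n-5) strip), so C(n) = C(n-1) + C(n-5) (order-5 linear recurrence).
For 0 ≤ i < 5 only unit tiles fit, so C(i) = 1.
Iterating the recurrence: C(5) = 2, C(6) = 3, C(7) = 4, C(8) = 5, C(9) = 6, C(10) = 8, C(11) = 11, C(12) = 15, C(13) = 20, C(14) = 26, C(15) = 34, C(16) = 45.

C(n) = C(n-1) + C(n-5), with C(i) = 1 for 0 ≤ i < 5; C(16) = 45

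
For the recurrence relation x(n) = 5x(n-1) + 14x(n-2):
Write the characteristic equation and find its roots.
Substitute x(n) = rⁿ and divide through by rⁿ⁻²: r² - 5r - 14 = 0
Factor: (r + 2)(r - 7) = 0, so r = -2, 7.
General solution: x(n) = A·(-2)ⁿ + B·7ⁿ

Characteristic: r² - 5r - 14 = 0, Roots: r = -2, 7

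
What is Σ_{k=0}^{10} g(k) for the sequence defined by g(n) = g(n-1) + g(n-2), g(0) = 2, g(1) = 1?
Computing the sequence terms: 2, 1, 3, 4, 7, 11, 18, 29, 47, 76, 123
Adding these values together:

321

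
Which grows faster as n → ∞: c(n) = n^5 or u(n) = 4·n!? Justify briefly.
Comparing growth rates:
Growth-rate hierarchy: log n ≺ any polynomial ≺ any exponential cⁿ (c>1) ≺ n! ≺ nⁿ.
factorial dominates polynomial degree 5 asymptotically.

u(n) grows faster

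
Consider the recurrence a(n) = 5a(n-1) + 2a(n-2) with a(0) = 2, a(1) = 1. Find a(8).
Computing the sequence terms:
2, 1, 9, 47, 253, 1359, 7301, 39223, 210717

210717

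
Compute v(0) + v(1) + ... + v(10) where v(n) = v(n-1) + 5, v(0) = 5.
Computing the sequence terms: 5, 10, 15, 20, 25, 30, 35, 40, 45, 50, 55
Adding these values together:

330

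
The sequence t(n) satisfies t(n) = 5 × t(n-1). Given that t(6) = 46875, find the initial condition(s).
In general t(n) = 5ⁿ · t(0). At n = 6: t(0) = t(6) / 5^6 = 46875 / 15625 = 3.

t(0) = 3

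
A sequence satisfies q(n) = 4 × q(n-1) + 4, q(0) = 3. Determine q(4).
Computing step by step:
q(0) = 3
q(1) = 4 × 3 + 4 = 16
q(2) = 4 × 16 + 4 = 68
q(3) = 4 × 68 + 4 = 276
q(4) = 4 × 276 + 4 = 1108

1108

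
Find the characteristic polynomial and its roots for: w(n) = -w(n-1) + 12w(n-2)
Substitute w(n) = rⁿ and divide through by rⁿ⁻²: r² + r - 12 = 0
Factor: (r + 4)(r - 3) = 0, so r = -4, 3.
General solution: w(n) = A·(-4)ⁿ + B·3ⁿ

Characteristic: r² + r - 12 = 0, Roots: r = -4, 3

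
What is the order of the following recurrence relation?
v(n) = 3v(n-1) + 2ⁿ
The order is the largest lag k for which v(n-k) appears. Here the deepest term is v(n-1) (the 2ⁿ term is non-homogeneous and does not affect the order), so the order is 1.

Order 1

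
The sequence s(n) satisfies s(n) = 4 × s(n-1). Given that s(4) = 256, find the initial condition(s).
In general s(n) = 4ⁿ · s(0). At n = 4: s(0) = s(4) / 4^4 = 256 / 256 = 1.

s(0) = 1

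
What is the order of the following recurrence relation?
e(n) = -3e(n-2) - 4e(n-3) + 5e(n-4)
The order is the largest lag k for which e(n-k) appears. Here the deepest term is e(n-4), so the order is 4.

Order 4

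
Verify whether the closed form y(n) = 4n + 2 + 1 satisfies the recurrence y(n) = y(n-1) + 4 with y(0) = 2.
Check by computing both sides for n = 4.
From the recurrence with y(0) = 2:
  y(0) = 2, y(1) = 6, y(2) = 10, y(3) = 14, y(4) = 18
  so the recurrence gives y(4) = 18.
From the proposed closed form y(n) = 4n + 2 + 1:
  y(4) = 19.
The recurrence gives 18 but the closed form gives 19, so the closed form does not satisfy the recurrence.

No, the closed form is incorrect.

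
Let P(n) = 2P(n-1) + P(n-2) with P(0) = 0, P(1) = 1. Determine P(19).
Computing the sequence terms:
0, 1, 2, 5, 12, 29, 70, 169, 408, 985, 2378, 5741, 13860, 33461, 80782, 195025, 470832, 1136689, 2744210, 6625109

6625109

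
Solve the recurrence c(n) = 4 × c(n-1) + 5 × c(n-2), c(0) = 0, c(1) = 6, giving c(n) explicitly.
Recurrence: c(n) = 4 × c(n-1) + 5 × c(n-2), initial: c(0) = 0, c(1) = 6.
Characteristic equation: r² - 4r - 5 = 0, which factors as (r - 5)(r + 1) = 0, so r = 5, -1. General solution c(n) = A·5ⁿ + B·(-1)ⁿ. From c(0) = 0: A + B = 0. From c(1) = 6: 5A - 1B = 6. Solving gives A = 1, B = -1.

c(n) = 5ⁿ - (-1)ⁿ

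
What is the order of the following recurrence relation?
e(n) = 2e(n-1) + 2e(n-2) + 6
The order is the largest lag k for which e(n-k) appears. Here the deepest term is e(n-2) (the 6 term is non-homogeneous and does not affect the order), so the order is 2.

Order 2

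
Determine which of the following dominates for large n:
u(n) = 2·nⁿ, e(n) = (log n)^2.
Comparing growth rates:
Growth-rate hierarchy: log n ≺ any polynomial ≺ any exponential cⁿ (c>1) ≺ n! ≺ nⁿ.
super-exponential nⁿ dominates polylogarithmic (log n)^2 asymptotically.

u(n) grows faster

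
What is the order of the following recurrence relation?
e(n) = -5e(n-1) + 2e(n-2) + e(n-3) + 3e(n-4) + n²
The order is the largest lag k for which e(n-k) appears. Here the deepest term is e(n-4) (the n² term is non-homogeneous and does not affect the order), so the order is 4.

Order 4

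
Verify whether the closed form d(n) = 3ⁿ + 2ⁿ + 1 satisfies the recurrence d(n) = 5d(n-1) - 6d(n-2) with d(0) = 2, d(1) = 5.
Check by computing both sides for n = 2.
From the recurrence with d(0) = 2, d(1) = 5:
  d(0) = 2, d(1) = 5, d(2) = 13
  so the recurrence gives d(2) = 13.
From the proposed closed form d(n) = 3ⁿ + 2ⁿ + 1:
  d(2) = 14.
The recurrence gives 13 but the closed form gives 14, so the closed form does not satisfy the recurrence.

No, the closed form is incorrect.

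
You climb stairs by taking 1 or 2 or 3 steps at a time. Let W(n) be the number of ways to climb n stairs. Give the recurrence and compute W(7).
Condition on the size of the last step (1 to 3): before it there were n-1, …, n-3 stairs climbed, and these cases are disjoint, so W(n) = W(n-1) + W(n-2) + W(n-3) (order-3 linear recurrence).
Initial conditions by direct count (compositions of i into parts ≤ 3): W(1) = 1; W(2) = 2; W(3) = 4.
Iterating the recurrence: W(4) = 7, W(5) = 13, W(6) = 24, W(7) = 44.

W(n) = W(n-1) + W(n-2) + W(n-3), W(1) = 1, W(2) = 2, W(3) = 4; W(7) = 44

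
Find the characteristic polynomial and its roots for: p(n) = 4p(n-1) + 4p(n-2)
Substitute p(n) = rⁿ and divide through by rⁿ⁻²: r² - 4r - 4 = 0
Discriminant: 4² + 4·4 = 32, not a perfect square, so by the quadratic formula r = (4 ± √32)/2.
General solution: p(n) = A·r₁ⁿ + B·r₂ⁿ where r₁,r₂ = (4 ± √32)/2

Characteristic: r² - 4r - 4 = 0, Roots: r = (4 ± √32)/2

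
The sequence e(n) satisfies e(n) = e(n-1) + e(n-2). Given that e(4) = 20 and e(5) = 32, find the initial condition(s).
Work backwards using e(k) = e(k+2) - e(k+1):
e(3) = e(5) - e(4) = 32 - 20 = 12
e(2) = e(4) - e(3) = 20 - 12 = 8
e(1) = e(3) - e(2) = 12 - 8 = 4
e(0) = e(2) - e(1) = 8 - 4 = 4

e(0) = 4, e(1) = 4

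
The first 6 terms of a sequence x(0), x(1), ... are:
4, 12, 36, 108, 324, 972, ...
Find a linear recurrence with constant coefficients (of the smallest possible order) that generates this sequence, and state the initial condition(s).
Look for the lowest-order linear relation among consecutive terms.
Observation: each term is 3× the previous.
Check at n=2: 3·12 = 36. ✓

x(n) = 3 × x(n-1), x(0) = 4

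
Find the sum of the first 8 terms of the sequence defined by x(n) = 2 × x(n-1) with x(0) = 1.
Computing the sequence terms: 1, 2, 4, 8, 16, 32, 64, 128
Adding these values together:

255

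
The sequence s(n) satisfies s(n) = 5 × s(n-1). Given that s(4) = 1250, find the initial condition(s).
In general s(n) = 5ⁿ · s(0). At n = 4: s(0) = s(4) / 5^4 = 1250 / 625 = 2.

s(0) = 2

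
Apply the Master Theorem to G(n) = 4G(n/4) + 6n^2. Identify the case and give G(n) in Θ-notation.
Master Theorem template: G(n) = a·G(n/b) + f(n).
Here: a=4, b=4, f(n)=6n^2
Compute log_b(a) = log_4(4) = 1.
f(n) = 6n^2 = Ω(n^(1+ε)) with ε = 1, and the regularity condition holds (a·f(n/b) = (a/b^2)·f(n) with a/b^2 = 4^-1 < 1). Case 3: G(n) = Θ(f(n)) = Θ(n^2).

Case 3: G(n) = Θ(n^2)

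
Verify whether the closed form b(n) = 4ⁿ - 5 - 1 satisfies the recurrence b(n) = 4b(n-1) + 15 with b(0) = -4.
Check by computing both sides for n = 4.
From the recurrence with b(0) = -4:
  b(0) = -4, b(1) = -1, b(2) = 11, b(3) = 59, b(4) = 251
  so the recurrence gives b(4) = 251.
From the proposed closed form b(n) = 4ⁿ - 5 - 1:
  b(4) = 250.
The recurrence gives 251 but the closed form gives 250, so the closed form does not satisfy the recurrence.

No, the closed form is incorrect.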